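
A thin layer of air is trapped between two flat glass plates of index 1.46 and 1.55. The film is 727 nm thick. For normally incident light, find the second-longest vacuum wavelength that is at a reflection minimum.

Ray reflecting at the top interface goes from n = 1.46 toward n = 1.0: no phase shift.
Bottom surface (1.0 → 1.55): reflection off a higher-index medium gives a half-wave phase shift.
Net: one phase inversion between the two reflected rays.
For dark reflection here: 2 n t = m λ.
λ = 2 n t / m. The second-longest wavelength is m = 2: λ = 2 × 1.0 × 727 / 2.00 = 727 nm.

727 nm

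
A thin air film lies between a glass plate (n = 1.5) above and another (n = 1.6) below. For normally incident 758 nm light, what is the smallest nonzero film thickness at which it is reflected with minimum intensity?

At the upper boundary (n = 1.5 to n = 1.0) the reflected ray undergoes no phase shift.
At the lower boundary (n = 1.0 to n = 1.6) the reflected ray undergoes a half-wave phase shift.
The two reflections differ by half a wavelength.
For minimum reflection here: 2 n t = m λ.
The smallest nonzero thickness corresponds to m = 1: t = m λ / (2 n) = 1.00 × 758 / (2 × 1.0) = 379 nm.

379 nm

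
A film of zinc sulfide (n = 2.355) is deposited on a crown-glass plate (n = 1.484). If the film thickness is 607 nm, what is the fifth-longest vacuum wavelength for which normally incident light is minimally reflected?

Top surface (1.0 → 2.355): reflection off a higher-index medium gives a half-wave phase shift.
Bottom surface (2.355 → 1.484): reflection off a lower-index medium gives no phase shift.
Net: one phase inversion between the two reflected rays.
So the condition for destructive reflection is 2 n t = m λ.
λ = 2 n t / m. The fifth-longest wavelength is m = 5: λ = 2 × 2.355 × 607 / 5.00 = 572 nm.

572 nm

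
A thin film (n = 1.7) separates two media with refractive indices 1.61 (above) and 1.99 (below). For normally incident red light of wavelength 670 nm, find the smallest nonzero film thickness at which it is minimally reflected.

Top surface (1.61 → 1.7): reflection off a higher-index medium gives a half-wave phase shift.
At the lower boundary (n = 1.7 to n = 1.99) the reflected ray undergoes a half-wave phase shift.
The two reflections carry the same phase change, so no net offset.
So the condition for destructive reflection is 2 n t = (m + ½) λ.
Minimum at m = 0: t = λ / (4 n) = 670 / (4 × 1.7) = 98.5 nm.

98.5 nm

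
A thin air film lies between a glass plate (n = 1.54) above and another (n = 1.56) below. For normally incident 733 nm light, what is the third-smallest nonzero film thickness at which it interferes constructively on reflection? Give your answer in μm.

0.916 μm

At the upper boundary (n = 1.54 to n = 1.0) the reflected ray undergoes no phase shift.
Bottom surface (1.0 → 1.56): reflection off a higher-index medium gives a half-wave phase shift.
The two reflections differ by half a wavelength.
So the condition for constructive reflection is 2 n t = (m + ½) λ.
The third-smallest nonzero thickness corresponds to m = 2: t = (m + ½) λ / (2 n) = 2.50 × 733 / (2 × 1.0) = 916 nm.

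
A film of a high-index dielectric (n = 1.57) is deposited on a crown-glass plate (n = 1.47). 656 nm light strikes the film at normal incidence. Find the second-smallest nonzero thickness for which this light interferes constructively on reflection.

313 nm

Ray reflecting at the top interface goes from n = 1.0 toward n = 1.57: a half-wave phase shift.
Ray reflecting at the bottom interface goes from n = 1.57 toward n = 1.47: no phase shift.
Exactly one π shift → a net half-wave offset.
So the condition for constructive reflection is 2 n t = (m + ½) λ.
The second-smallest nonzero thickness corresponds to m = 1: t = (m + ½) λ / (2 n) = 1.50 × 656 / (2 × 1.57) = 313 nm.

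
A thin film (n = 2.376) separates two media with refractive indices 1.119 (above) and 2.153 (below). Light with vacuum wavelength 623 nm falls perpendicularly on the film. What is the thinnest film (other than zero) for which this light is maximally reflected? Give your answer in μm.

0.0656 μm

Ray reflecting at the top interface goes from n = 1.119 toward n = 2.376: a half-wave phase shift.
At the lower boundary (n = 2.376 to n = 2.153) the reflected ray undergoes no phase shift.
Exactly one π shift → a net half-wave offset.
For strong reflection here: 2 n t = (m + ½) λ.
Minimum at m = 0: t = λ / (4 n) = 623 / (4 × 2.376) = 65.6 nm.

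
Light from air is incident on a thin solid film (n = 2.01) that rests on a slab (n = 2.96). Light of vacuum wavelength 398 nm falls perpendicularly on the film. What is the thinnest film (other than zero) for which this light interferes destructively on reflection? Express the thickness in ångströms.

Top surface (1.0 → 2.01): reflection off a higher-index medium gives a half-wave phase shift.
Bottom surface (2.01 → 2.96): reflection off a higher-index medium gives a half-wave phase shift.
The two reflections carry the same phase change, so no net offset.
So the condition for destructive reflection is 2 n t = (m + ½) λ.
Minimum at m = 0: t = λ / (4 n) = 398 / (4 × 2.01) = 49.5 nm.

495 Å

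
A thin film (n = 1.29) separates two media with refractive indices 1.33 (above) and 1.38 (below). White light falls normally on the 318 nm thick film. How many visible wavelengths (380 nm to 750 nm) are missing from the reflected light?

1

Ray reflecting at the top interface goes from n = 1.33 toward n = 1.29: no phase shift.
Bottom surface (1.29 → 1.38): reflection off a higher-index medium gives a half-wave phase shift.
The two reflections differ by half a wavelength.
With one net inversion, destructive interference in reflection requires 2 n t = m λ.
λ = 2 n t / m = 820 / m nm.
m=1: 820 nm (IR); m=2: 410 nm (visible); m=3: 273 nm (UV).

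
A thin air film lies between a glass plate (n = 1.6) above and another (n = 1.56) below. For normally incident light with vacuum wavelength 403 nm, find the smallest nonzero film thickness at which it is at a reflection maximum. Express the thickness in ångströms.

1008 Å

Top surface (1.6 → 1.0): reflection off a lower-index medium gives no phase shift.
At the lower boundary (n = 1.0 to n = 1.56) the reflected ray undergoes a half-wave phase shift.
Net: one phase inversion between the two reflected rays.
For bright reflection here: 2 n t = (m + ½) λ.
Minimum at m = 0: t = λ / (4 n) = 403 / (4 × 1.0) = 101 nm.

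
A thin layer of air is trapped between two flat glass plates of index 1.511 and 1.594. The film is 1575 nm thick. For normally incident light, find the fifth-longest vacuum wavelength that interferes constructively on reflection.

700 nm

At the upper boundary (n = 1.511 to n = 1.0) the reflected ray undergoes no phase shift.
Ray reflecting at the bottom interface goes from n = 1.0 toward n = 1.594: a half-wave phase shift.
Net: one phase inversion between the two reflected rays.
For strong reflection here: 2 n t = (m + ½) λ.
λ = 2 n t / (m + ½). The fifth-longest wavelength is m = 4: λ = 2 × 1.0 × 1575 / 4.50 = 700 nm.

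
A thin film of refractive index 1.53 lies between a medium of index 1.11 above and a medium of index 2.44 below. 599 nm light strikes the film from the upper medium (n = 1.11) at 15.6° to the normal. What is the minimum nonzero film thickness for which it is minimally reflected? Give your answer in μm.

0.0998 μm

Top surface (1.11 → 1.53): reflection off a higher-index medium gives a half-wave phase shift.
Ray reflecting at the bottom interface goes from n = 1.53 toward n = 2.44: a half-wave phase shift.
The two reflections carry the same phase change, so no net offset.
For dark reflection here: 2 n t cos θ_r = (m + ½) λ.
Snell's law: 1.11 sin 15.6° = 1.53 sin θ_r → sin θ_r = 0.195, cos θ_r = 0.981.
Minimum at m = 0: t = λ / (4 n cos θ_r) = 599 / (4 × 1.53 × 0.981) = 99.8 nm.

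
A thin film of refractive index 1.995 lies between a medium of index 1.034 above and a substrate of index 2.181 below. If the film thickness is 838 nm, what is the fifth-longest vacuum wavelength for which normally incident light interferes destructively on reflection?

743 nm

At the upper boundary (n = 1.034 to n = 1.995) the reflected ray undergoes a half-wave phase shift.
Bottom surface (1.995 → 2.181): reflection off a higher-index medium gives a half-wave phase shift.
Zero or two π shifts → no net half-wave offset.
So the condition for destructive reflection is 2 n t = (m + ½) λ.
λ = 2 n t / (m + ½). The fifth-longest wavelength is m = 4: λ = 2 × 1.995 × 838 / 4.50 = 743 nm.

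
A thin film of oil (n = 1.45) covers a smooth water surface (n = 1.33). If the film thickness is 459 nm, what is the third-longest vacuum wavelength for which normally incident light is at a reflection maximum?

532 nm

Top surface (1.0 → 1.45): reflection off a higher-index medium gives a half-wave phase shift.
Ray reflecting at the bottom interface goes from n = 1.45 toward n = 1.33: no phase shift.
Exactly one π shift → a net half-wave offset.
With one net inversion, constructive interference in reflection requires 2 n t = (m + ½) λ.
λ = 2 n t / (m + ½). The third-longest wavelength is m = 2: λ = 2 × 1.45 × 459 / 2.50 = 532 nm.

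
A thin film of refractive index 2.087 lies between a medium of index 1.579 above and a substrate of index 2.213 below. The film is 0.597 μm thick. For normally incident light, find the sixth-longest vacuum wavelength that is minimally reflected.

453 nm

At the upper boundary (n = 1.579 to n = 2.087) the reflected ray undergoes a half-wave phase shift.
At the lower boundary (n = 2.087 to n = 2.213) the reflected ray undergoes a half-wave phase shift.
The two reflections carry the same phase change, so no net offset.
For minimum reflection here: 2 n t = (m + ½) λ.
λ = 2 n t / (m + ½). The sixth-longest wavelength is m = 5: λ = 2 × 2.087 × 597 / 5.50 = 453 nm.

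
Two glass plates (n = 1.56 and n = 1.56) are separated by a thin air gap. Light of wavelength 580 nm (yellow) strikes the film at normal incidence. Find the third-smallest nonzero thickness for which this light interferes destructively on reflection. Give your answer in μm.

0.870 μm

At the upper boundary (n = 1.56 to n = 1.0) the reflected ray undergoes no phase shift.
Bottom surface (1.0 → 1.56): reflection off a higher-index medium gives a half-wave phase shift.
Exactly one π shift → a net half-wave offset.
For minimum reflection here: 2 n t = m λ.
The third-smallest nonzero thickness corresponds to m = 3: t = m λ / (2 n) = 3.00 × 580 / (2 × 1.0) = 870 nm.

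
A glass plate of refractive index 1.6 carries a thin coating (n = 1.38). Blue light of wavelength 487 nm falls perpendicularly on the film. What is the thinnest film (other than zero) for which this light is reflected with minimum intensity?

Ray reflecting at the top interface goes from n = 1.0 toward n = 1.38: a half-wave phase shift.
Bottom surface (1.38 → 1.6): reflection off a higher-index medium gives a half-wave phase shift.
Net: no relative phase inversion (both shifts match).
So the condition for destructive reflection is 2 n t = (m + ½) λ.
Minimum at m = 0: t = λ / (4 n) = 487 / (4 × 1.38) = 88.2 nm.

88.2 nm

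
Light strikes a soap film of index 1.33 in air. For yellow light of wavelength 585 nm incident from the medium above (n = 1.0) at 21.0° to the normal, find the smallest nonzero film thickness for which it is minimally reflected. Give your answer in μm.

At the upper boundary (n = 1.0 to n = 1.33) the reflected ray undergoes a half-wave phase shift.
Bottom surface (1.33 → 1.0): reflection off a lower-index medium gives no phase shift.
Exactly one π shift → a net half-wave offset.
So the condition for destructive reflection is 2 n t cos θ_r = m λ.
Snell's law: 1.0 sin 21.0° = 1.33 sin θ_r → sin θ_r = 0.269, cos θ_r = 0.963.
Minimum nonzero at m = 1: t = λ / (2 n cos θ_r) = 585 / (2 × 1.33 × 0.963) = 228 nm.

0.228 μm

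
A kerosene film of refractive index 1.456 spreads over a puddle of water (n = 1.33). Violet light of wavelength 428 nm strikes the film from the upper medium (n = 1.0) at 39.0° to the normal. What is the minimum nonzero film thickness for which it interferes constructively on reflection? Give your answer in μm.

0.0815 μm

Top surface (1.0 → 1.456): reflection off a higher-index medium gives a half-wave phase shift.
Bottom surface (1.456 → 1.33): reflection off a lower-index medium gives no phase shift.
Exactly one π shift → a net half-wave offset.
For bright reflection here: 2 n t cos θ_r = (m + ½) λ.
Snell's law: 1.0 sin 39.0° = 1.456 sin θ_r → sin θ_r = 0.432, cos θ_r = 0.902.
Minimum at m = 0: t = λ / (4 n cos θ_r) = 428 / (4 × 1.456 × 0.902) = 81.5 nm.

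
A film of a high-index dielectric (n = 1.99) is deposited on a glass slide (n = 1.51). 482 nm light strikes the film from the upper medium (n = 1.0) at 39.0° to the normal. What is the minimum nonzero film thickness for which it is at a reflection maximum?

At the upper boundary (n = 1.0 to n = 1.99) the reflected ray undergoes a half-wave phase shift.
Bottom surface (1.99 → 1.51): reflection off a lower-index medium gives no phase shift.
Exactly one π shift → a net half-wave offset.
For maximum reflection here: 2 n t cos θ_r = (m + ½) λ.
Snell's law: 1.0 sin 39.0° = 1.99 sin θ_r → sin θ_r = 0.316, cos θ_r = 0.949.
Minimum at m = 0: t = λ / (4 n cos θ_r) = 482 / (4 × 1.99 × 0.949) = 63.8 nm.

63.8 nm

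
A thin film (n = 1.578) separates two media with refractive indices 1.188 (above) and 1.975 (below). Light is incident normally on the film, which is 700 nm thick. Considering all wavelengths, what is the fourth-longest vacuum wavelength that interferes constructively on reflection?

Top surface (1.188 → 1.578): reflection off a higher-index medium gives a half-wave phase shift.
Ray reflecting at the bottom interface goes from n = 1.578 toward n = 1.975: a half-wave phase shift.
The two reflections carry the same phase change, so no net offset.
For bright reflection here: 2 n t = m λ.
λ = 2 n t / m. The fourth-longest wavelength is m = 4: λ = 2 × 1.578 × 700 / 4.00 = 552 nm.

552 nm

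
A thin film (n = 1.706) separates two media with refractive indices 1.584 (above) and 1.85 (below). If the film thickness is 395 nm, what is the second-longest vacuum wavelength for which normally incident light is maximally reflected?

Ray reflecting at the top interface goes from n = 1.584 toward n = 1.706: a half-wave phase shift.
Bottom surface (1.706 → 1.85): reflection off a higher-index medium gives a half-wave phase shift.
Net: no relative phase inversion (both shifts match).
For bright reflection here: 2 n t = m λ.
λ = 2 n t / m. The second-longest wavelength is m = 2: λ = 2 × 1.706 × 395 / 2.00 = 674 nm.

674 nm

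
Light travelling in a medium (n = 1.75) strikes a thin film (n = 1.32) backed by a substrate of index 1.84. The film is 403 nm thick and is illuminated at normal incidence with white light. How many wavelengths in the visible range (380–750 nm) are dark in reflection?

1

Ray reflecting at the top interface goes from n = 1.75 toward n = 1.32: no phase shift.
At the lower boundary (n = 1.32 to n = 1.84) the reflected ray undergoes a half-wave phase shift.
Net: one phase inversion between the two reflected rays.
So the condition for destructive reflection is 2 n t = m λ.
λ = 2 n t / m = 1064 / m nm.
m=1: 1064 nm (IR); m=2: 532 nm (visible); m=3: 355 nm (UV).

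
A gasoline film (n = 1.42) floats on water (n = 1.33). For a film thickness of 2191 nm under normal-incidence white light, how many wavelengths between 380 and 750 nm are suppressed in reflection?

8

At the upper boundary (n = 1.0 to n = 1.42) the reflected ray undergoes a half-wave phase shift.
Ray reflecting at the bottom interface goes from n = 1.42 toward n = 1.33: no phase shift.
The two reflections differ by half a wavelength.
So the condition for destructive reflection is 2 n t = m λ.
λ = 2 n t / m = 6222 / m nm.
m=8: 778 nm (IR); m=9: 691 nm (visible); m=10: 622 nm (visible); m=11: 566 nm (visible); m=12: 519 nm (visible); m=13: 479 nm (visible); m=14: 444 nm (visible); m=15: 415 nm (visible); m=16: 389 nm (visible); m=17: 366 nm (UV).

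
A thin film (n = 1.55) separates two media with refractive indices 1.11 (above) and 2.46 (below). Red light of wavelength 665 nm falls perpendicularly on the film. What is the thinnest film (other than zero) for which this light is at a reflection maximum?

At the upper boundary (n = 1.11 to n = 1.55) the reflected ray undergoes a half-wave phase shift.
Ray reflecting at the bottom interface goes from n = 1.55 toward n = 2.46: a half-wave phase shift.
Zero or two π shifts → no net half-wave offset.
For maximum reflection here: 2 n t = m λ.
Minimum nonzero at m = 1: t = λ / (2 n) = 665 / (2 × 1.55) = 215 nm.

215 nm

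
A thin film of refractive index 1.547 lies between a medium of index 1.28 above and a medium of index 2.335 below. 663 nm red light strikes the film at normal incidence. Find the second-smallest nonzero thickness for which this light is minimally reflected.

Top surface (1.28 → 1.547): reflection off a higher-index medium gives a half-wave phase shift.
Ray reflecting at the bottom interface goes from n = 1.547 toward n = 2.335: a half-wave phase shift.
Zero or two π shifts → no net half-wave offset.
For dark reflection here: 2 n t = (m + ½) λ.
The second-smallest nonzero thickness corresponds to m = 1: t = (m + ½) λ / (2 n) = 1.50 × 663 / (2 × 1.547) = 321 nm.

321 nm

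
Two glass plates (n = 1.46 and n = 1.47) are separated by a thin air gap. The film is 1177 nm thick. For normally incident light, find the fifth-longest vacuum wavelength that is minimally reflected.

471 nm

Ray reflecting at the top interface goes from n = 1.46 toward n = 1.0: no phase shift.
Ray reflecting at the bottom interface goes from n = 1.0 toward n = 1.47: a half-wave phase shift.
Net: one phase inversion between the two reflected rays.
So the condition for destructive reflection is 2 n t = m λ.
λ = 2 n t / m. The fifth-longest wavelength is m = 5: λ = 2 × 1.0 × 1177 / 5.00 = 471 nm.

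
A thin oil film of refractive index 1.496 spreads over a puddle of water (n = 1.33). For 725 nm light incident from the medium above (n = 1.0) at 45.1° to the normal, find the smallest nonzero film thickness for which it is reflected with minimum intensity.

275 nm

Top surface (1.0 → 1.496): reflection off a higher-index medium gives a half-wave phase shift.
At the lower boundary (n = 1.496 to n = 1.33) the reflected ray undergoes no phase shift.
The two reflections differ by half a wavelength.
So the condition for destructive reflection is 2 n t cos θ_r = m λ.
Snell's law: 1.0 sin 45.1° = 1.496 sin θ_r → sin θ_r = 0.473, cos θ_r = 0.881.
Minimum nonzero at m = 1: t = λ / (2 n cos θ_r) = 725 / (2 × 1.496 × 0.881) = 275 nm.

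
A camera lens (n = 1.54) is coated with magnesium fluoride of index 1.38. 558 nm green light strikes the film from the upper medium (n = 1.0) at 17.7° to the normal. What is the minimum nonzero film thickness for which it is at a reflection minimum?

104 nm

Top surface (1.0 → 1.38): reflection off a higher-index medium gives a half-wave phase shift.
At the lower boundary (n = 1.38 to n = 1.54) the reflected ray undergoes a half-wave phase shift.
Net: no relative phase inversion (both shifts match).
With no net inversion, destructive interference in reflection requires 2 n t cos θ_r = (m + ½) λ.
Snell's law: 1.0 sin 17.7° = 1.38 sin θ_r → sin θ_r = 0.220, cos θ_r = 0.975.
Minimum at m = 0: t = λ / (4 n cos θ_r) = 558 / (4 × 1.38 × 0.975) = 104 nm.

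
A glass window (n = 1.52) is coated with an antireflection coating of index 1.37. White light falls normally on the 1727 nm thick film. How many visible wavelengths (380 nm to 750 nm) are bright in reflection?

6

Ray reflecting at the top interface goes from n = 1.0 toward n = 1.37: a half-wave phase shift.
Ray reflecting at the bottom interface goes from n = 1.37 toward n = 1.52: a half-wave phase shift.
Zero or two π shifts → no net half-wave offset.
With no net inversion, constructive interference in reflection requires 2 n t = m λ.
λ = 2 n t / m = 4732 / m nm.
m=6: 789 nm (IR); m=7: 676 nm (visible); m=8: 591 nm (visible); m=9: 526 nm (visible); m=10: 473 nm (visible); m=11: 430 nm (visible); m=12: 394 nm (visible); m=13: 364 nm (UV).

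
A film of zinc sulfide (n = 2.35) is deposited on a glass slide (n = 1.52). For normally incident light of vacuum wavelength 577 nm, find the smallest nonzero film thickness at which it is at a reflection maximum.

Ray reflecting at the top interface goes from n = 1.0 toward n = 2.35: a half-wave phase shift.
Bottom surface (2.35 → 1.52): reflection off a lower-index medium gives no phase shift.
Exactly one π shift → a net half-wave offset.
For maximum reflection here: 2 n t = (m + ½) λ.
Minimum at m = 0: t = λ / (4 n) = 577 / (4 × 2.35) = 61.4 nm.

61.4 nm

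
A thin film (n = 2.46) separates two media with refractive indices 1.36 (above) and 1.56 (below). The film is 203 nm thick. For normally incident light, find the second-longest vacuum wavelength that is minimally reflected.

499 nm

Top surface (1.36 → 2.46): reflection off a higher-index medium gives a half-wave phase shift.
At the lower boundary (n = 2.46 to n = 1.56) the reflected ray undergoes no phase shift.
Exactly one π shift → a net half-wave offset.
So the condition for destructive reflection is 2 n t = m λ.
λ = 2 n t / m. The second-longest wavelength is m = 2: λ = 2 × 2.46 × 203 / 2.00 = 499 nm.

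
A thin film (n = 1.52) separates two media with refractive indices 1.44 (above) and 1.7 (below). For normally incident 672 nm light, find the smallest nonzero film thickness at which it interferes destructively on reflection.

111 nm

At the upper boundary (n = 1.44 to n = 1.52) the reflected ray undergoes a half-wave phase shift.
Bottom surface (1.52 → 1.7): reflection off a higher-index medium gives a half-wave phase shift.
Net: no relative phase inversion (both shifts match).
For minimum reflection here: 2 n t = (m + ½) λ.
Minimum at m = 0: t = λ / (4 n) = 672 / (4 × 1.52) = 111 nm.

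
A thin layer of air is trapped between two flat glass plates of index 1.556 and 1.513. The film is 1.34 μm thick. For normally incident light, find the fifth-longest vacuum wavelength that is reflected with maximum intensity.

596 nm

At the upper boundary (n = 1.556 to n = 1.0) the reflected ray undergoes no phase shift.
Bottom surface (1.0 → 1.513): reflection off a higher-index medium gives a half-wave phase shift.
The two reflections differ by half a wavelength.
For strong reflection here: 2 n t = (m + ½) λ.
λ = 2 n t / (m + ½). The fifth-longest wavelength is m = 4: λ = 2 × 1.0 × 1340 / 4.50 = 596 nm.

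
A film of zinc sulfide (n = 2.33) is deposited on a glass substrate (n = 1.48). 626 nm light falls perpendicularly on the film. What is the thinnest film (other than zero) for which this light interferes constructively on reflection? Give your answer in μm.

Ray reflecting at the top interface goes from n = 1.0 toward n = 2.33: a half-wave phase shift.
Bottom surface (2.33 → 1.48): reflection off a lower-index medium gives no phase shift.
Exactly one π shift → a net half-wave offset.
So the condition for constructive reflection is 2 n t = (m + ½) λ.
Minimum at m = 0: t = λ / (4 n) = 626 / (4 × 2.33) = 67.2 nm.

0.0672 μm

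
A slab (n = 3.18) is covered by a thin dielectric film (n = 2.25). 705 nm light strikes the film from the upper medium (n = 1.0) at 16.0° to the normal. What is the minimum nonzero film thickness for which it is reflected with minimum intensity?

78.9 nm

Top surface (1.0 → 2.25): reflection off a higher-index medium gives a half-wave phase shift.
At the lower boundary (n = 2.25 to n = 3.18) the reflected ray undergoes a half-wave phase shift.
Net: no relative phase inversion (both shifts match).
With no net inversion, destructive interference in reflection requires 2 n t cos θ_r = (m + ½) λ.
Snell's law: 1.0 sin 16.0° = 2.25 sin θ_r → sin θ_r = 0.123, cos θ_r = 0.992.
Minimum at m = 0: t = λ / (4 n cos θ_r) = 705 / (4 × 2.25 × 0.992) = 78.9 nm.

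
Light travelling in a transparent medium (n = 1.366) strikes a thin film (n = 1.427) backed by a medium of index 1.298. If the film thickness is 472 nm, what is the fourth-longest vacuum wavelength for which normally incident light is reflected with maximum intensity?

Top surface (1.366 → 1.427): reflection off a higher-index medium gives a half-wave phase shift.
Bottom surface (1.427 → 1.298): reflection off a lower-index medium gives no phase shift.
The two reflections differ by half a wavelength.
For strong reflection here: 2 n t = (m + ½) λ.
λ = 2 n t / (m + ½). The fourth-longest wavelength is m = 3: λ = 2 × 1.427 × 472 / 3.50 = 385 nm.

385 nm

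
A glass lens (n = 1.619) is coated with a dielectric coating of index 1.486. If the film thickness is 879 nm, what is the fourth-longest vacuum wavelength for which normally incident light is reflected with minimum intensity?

746 nm

Top surface (1.0 → 1.486): reflection off a higher-index medium gives a half-wave phase shift.
At the lower boundary (n = 1.486 to n = 1.619) the reflected ray undergoes a half-wave phase shift.
Zero or two π shifts → no net half-wave offset.
For dark reflection here: 2 n t = (m + ½) λ.
λ = 2 n t / (m + ½). The fourth-longest wavelength is m = 3: λ = 2 × 1.486 × 879 / 3.50 = 746 nm.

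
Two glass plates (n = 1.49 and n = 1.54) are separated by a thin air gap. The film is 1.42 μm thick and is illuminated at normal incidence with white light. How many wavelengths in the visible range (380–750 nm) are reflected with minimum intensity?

4

At the upper boundary (n = 1.49 to n = 1.0) the reflected ray undergoes no phase shift.
Bottom surface (1.0 → 1.54): reflection off a higher-index medium gives a half-wave phase shift.
The two reflections differ by half a wavelength.
So the condition for destructive reflection is 2 n t = m λ.
λ = 2 n t / m = 2840 / m nm.
m=3: 947 nm (IR); m=4: 710 nm (visible); m=5: 568 nm (visible); m=6: 473 nm (visible); m=7: 406 nm (visible); m=8: 355 nm (UV).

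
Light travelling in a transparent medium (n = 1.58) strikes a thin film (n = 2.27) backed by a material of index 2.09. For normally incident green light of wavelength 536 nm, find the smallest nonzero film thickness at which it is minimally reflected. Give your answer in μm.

0.118 μm

Ray reflecting at the top interface goes from n = 1.58 toward n = 2.27: a half-wave phase shift.
Bottom surface (2.27 → 2.09): reflection off a lower-index medium gives no phase shift.
Exactly one π shift → a net half-wave offset.
So the condition for destructive reflection is 2 n t = m λ.
Minimum nonzero at m = 1: t = λ / (2 n) = 536 / (2 × 2.27) = 118 nm.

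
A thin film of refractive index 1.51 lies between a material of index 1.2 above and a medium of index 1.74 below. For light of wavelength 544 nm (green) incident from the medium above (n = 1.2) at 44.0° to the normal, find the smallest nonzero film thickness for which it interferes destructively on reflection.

Ray reflecting at the top interface goes from n = 1.2 toward n = 1.51: a half-wave phase shift.
Ray reflecting at the bottom interface goes from n = 1.51 toward n = 1.74: a half-wave phase shift.
The two reflections carry the same phase change, so no net offset.
For minimum reflection here: 2 n t cos θ_r = (m + ½) λ.
Snell's law: 1.2 sin 44.0° = 1.51 sin θ_r → sin θ_r = 0.552, cos θ_r = 0.834.
Minimum at m = 0: t = λ / (4 n cos θ_r) = 544 / (4 × 1.51 × 0.834) = 108 nm.

108 nm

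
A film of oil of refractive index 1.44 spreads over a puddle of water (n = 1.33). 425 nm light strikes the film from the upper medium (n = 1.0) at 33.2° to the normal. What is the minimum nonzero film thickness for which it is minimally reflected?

160 nm

At the upper boundary (n = 1.0 to n = 1.44) the reflected ray undergoes a half-wave phase shift.
Bottom surface (1.44 → 1.33): reflection off a lower-index medium gives no phase shift.
Exactly one π shift → a net half-wave offset.
For weak reflection here: 2 n t cos θ_r = m λ.
Snell's law: 1.0 sin 33.2° = 1.44 sin θ_r → sin θ_r = 0.380, cos θ_r = 0.925.
Minimum nonzero at m = 1: t = λ / (2 n cos θ_r) = 425 / (2 × 1.44 × 0.925) = 160 nm.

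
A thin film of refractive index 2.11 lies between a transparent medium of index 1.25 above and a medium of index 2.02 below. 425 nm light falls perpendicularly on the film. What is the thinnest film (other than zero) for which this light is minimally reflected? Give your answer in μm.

0.101 μm

At the upper boundary (n = 1.25 to n = 2.11) the reflected ray undergoes a half-wave phase shift.
Bottom surface (2.11 → 2.02): reflection off a lower-index medium gives no phase shift.
Net: one phase inversion between the two reflected rays.
With one net inversion, destructive interference in reflection requires 2 n t = m λ.
Minimum nonzero at m = 1: t = λ / (2 n) = 425 / (2 × 2.11) = 101 nm.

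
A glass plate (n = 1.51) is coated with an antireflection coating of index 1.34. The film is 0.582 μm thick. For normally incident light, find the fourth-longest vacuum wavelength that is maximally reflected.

390 nm

Top surface (1.0 → 1.34): reflection off a higher-index medium gives a half-wave phase shift.
Ray reflecting at the bottom interface goes from n = 1.34 toward n = 1.51: a half-wave phase shift.
Net: no relative phase inversion (both shifts match).
So the condition for constructive reflection is 2 n t = m λ.
λ = 2 n t / m. The fourth-longest wavelength is m = 4: λ = 2 × 1.34 × 582 / 4.00 = 390 nm.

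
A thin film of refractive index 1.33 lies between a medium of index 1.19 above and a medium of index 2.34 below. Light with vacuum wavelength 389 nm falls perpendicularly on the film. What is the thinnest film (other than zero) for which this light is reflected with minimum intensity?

73.1 nm

Top surface (1.19 → 1.33): reflection off a higher-index medium gives a half-wave phase shift.
Bottom surface (1.33 → 2.34): reflection off a higher-index medium gives a half-wave phase shift.
The two reflections carry the same phase change, so no net offset.
So the condition for destructive reflection is 2 n t = (m + ½) λ.
Minimum at m = 0: t = λ / (4 n) = 389 / (4 × 1.33) = 73.1 nm.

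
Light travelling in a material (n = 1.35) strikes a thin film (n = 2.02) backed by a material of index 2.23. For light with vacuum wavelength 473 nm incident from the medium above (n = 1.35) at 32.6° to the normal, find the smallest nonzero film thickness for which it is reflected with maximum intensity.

Top surface (1.35 → 2.02): reflection off a higher-index medium gives a half-wave phase shift.
At the lower boundary (n = 2.02 to n = 2.23) the reflected ray undergoes a half-wave phase shift.
Zero or two π shifts → no net half-wave offset.
For bright reflection here: 2 n t cos θ_r = m λ.
Snell's law: 1.35 sin 32.6° = 2.02 sin θ_r → sin θ_r = 0.360, cos θ_r = 0.933.
Minimum nonzero at m = 1: t = λ / (2 n cos θ_r) = 473 / (2 × 2.02 × 0.933) = 125 nm.

125 nm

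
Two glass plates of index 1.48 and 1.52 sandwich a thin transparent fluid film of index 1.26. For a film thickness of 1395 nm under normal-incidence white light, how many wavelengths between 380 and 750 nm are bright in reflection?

Ray reflecting at the top interface goes from n = 1.48 toward n = 1.26: no phase shift.
At the lower boundary (n = 1.26 to n = 1.52) the reflected ray undergoes a half-wave phase shift.
Net: one phase inversion between the two reflected rays.
With one net inversion, constructive interference in reflection requires 2 n t = (m + ½) λ.
λ = 2 n t / (m + ½) = 3515 / (m + ½) nm.
m=4: 781 nm (IR); m=5: 639 nm (visible); m=6: 541 nm (visible); m=7: 469 nm (visible); m=8: 414 nm (visible); m=9: 370 nm (UV).

4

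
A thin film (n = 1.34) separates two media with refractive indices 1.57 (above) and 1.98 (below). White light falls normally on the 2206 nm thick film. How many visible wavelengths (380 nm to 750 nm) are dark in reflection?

8

Ray reflecting at the top interface goes from n = 1.57 toward n = 1.34: no phase shift.
Ray reflecting at the bottom interface goes from n = 1.34 toward n = 1.98: a half-wave phase shift.
Net: one phase inversion between the two reflected rays.
For dark reflection here: 2 n t = m λ.
λ = 2 n t / m = 5912 / m nm.
m=7: 845 nm (IR); m=8: 739 nm (visible); m=9: 657 nm (visible); m=10: 591 nm (visible); m=11: 537 nm (visible); m=12: 493 nm (visible); m=13: 455 nm (visible); m=14: 422 nm (visible); m=15: 394 nm (visible); m=16: 370 nm (UV).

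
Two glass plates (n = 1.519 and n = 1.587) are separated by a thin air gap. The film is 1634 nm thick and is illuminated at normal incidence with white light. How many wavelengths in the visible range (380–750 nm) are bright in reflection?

5

At the upper boundary (n = 1.519 to n = 1.0) the reflected ray undergoes no phase shift.
At the lower boundary (n = 1.0 to n = 1.587) the reflected ray undergoes a half-wave phase shift.
The two reflections differ by half a wavelength.
With one net inversion, constructive interference in reflection requires 2 n t = (m + ½) λ.
λ = 2 n t / (m + ½) = 3268 / (m + ½) nm.
m=3: 934 nm (IR); m=4: 726 nm (visible); m=5: 594 nm (visible); m=6: 503 nm (visible); m=7: 436 nm (visible); m=8: 384 nm (visible); m=9: 344 nm (UV).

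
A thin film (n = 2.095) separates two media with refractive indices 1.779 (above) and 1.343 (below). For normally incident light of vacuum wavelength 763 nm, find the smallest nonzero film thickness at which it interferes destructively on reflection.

Top surface (1.779 → 2.095): reflection off a higher-index medium gives a half-wave phase shift.
Ray reflecting at the bottom interface goes from n = 2.095 toward n = 1.343: no phase shift.
Exactly one π shift → a net half-wave offset.
So the condition for destructive reflection is 2 n t = m λ.
Minimum nonzero at m = 1: t = λ / (2 n) = 763 / (2 × 2.095) = 182 nm.

182 nm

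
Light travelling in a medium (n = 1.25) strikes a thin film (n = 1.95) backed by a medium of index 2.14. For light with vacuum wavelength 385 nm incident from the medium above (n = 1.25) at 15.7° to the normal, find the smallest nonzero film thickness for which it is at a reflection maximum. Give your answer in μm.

At the upper boundary (n = 1.25 to n = 1.95) the reflected ray undergoes a half-wave phase shift.
Bottom surface (1.95 → 2.14): reflection off a higher-index medium gives a half-wave phase shift.
The two reflections carry the same phase change, so no net offset.
For maximum reflection here: 2 n t cos θ_r = m λ.
Snell's law: 1.25 sin 15.7° = 1.95 sin θ_r → sin θ_r = 0.173, cos θ_r = 0.985.
Minimum nonzero at m = 1: t = λ / (2 n cos θ_r) = 385 / (2 × 1.95 × 0.985) = 100 nm.

0.100 μm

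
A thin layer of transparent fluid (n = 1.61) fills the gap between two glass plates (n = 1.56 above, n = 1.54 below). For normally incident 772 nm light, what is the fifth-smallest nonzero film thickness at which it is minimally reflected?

1199 nm

Top surface (1.56 → 1.61): reflection off a higher-index medium gives a half-wave phase shift.
At the lower boundary (n = 1.61 to n = 1.54) the reflected ray undergoes no phase shift.
Net: one phase inversion between the two reflected rays.
So the condition for destructive reflection is 2 n t = m λ.
The fifth-smallest nonzero thickness corresponds to m = 5: t = m λ / (2 n) = 5.00 × 772 / (2 × 1.61) = 1199 nm.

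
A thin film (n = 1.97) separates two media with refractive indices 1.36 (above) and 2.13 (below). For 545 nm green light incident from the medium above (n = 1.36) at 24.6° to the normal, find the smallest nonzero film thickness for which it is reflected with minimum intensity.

At the upper boundary (n = 1.36 to n = 1.97) the reflected ray undergoes a half-wave phase shift.
Bottom surface (1.97 → 2.13): reflection off a higher-index medium gives a half-wave phase shift.
Net: no relative phase inversion (both shifts match).
With no net inversion, destructive interference in reflection requires 2 n t cos θ_r = (m + ½) λ.
Snell's law: 1.36 sin 24.6° = 1.97 sin θ_r → sin θ_r = 0.287, cos θ_r = 0.958.
Minimum at m = 0: t = λ / (4 n cos θ_r) = 545 / (4 × 1.97 × 0.958) = 72.2 nm.

72.2 nm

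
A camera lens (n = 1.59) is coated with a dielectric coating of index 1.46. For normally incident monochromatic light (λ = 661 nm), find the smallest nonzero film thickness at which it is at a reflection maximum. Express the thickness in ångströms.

At the upper boundary (n = 1.0 to n = 1.46) the reflected ray undergoes a half-wave phase shift.
Bottom surface (1.46 → 1.59): reflection off a higher-index medium gives a half-wave phase shift.
Net: no relative phase inversion (both shifts match).
So the condition for constructive reflection is 2 n t = m λ.
Minimum nonzero at m = 1: t = λ / (2 n) = 661 / (2 × 1.46) = 226 nm.

2264 Å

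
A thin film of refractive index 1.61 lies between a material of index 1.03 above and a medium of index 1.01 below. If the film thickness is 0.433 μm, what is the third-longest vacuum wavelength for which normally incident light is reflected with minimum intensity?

Ray reflecting at the top interface goes from n = 1.03 toward n = 1.61: a half-wave phase shift.
Ray reflecting at the bottom interface goes from n = 1.61 toward n = 1.01: no phase shift.
Net: one phase inversion between the two reflected rays.
With one net inversion, destructive interference in reflection requires 2 n t = m λ.
λ = 2 n t / m. The third-longest wavelength is m = 3: λ = 2 × 1.61 × 433 / 3.00 = 465 nm.

465 nm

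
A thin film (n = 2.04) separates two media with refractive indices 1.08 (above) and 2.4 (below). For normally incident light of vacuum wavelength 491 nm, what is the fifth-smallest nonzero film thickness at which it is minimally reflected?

542 nm

Ray reflecting at the top interface goes from n = 1.08 toward n = 2.04: a half-wave phase shift.
Ray reflecting at the bottom interface goes from n = 2.04 toward n = 2.4: a half-wave phase shift.
The two reflections carry the same phase change, so no net offset.
So the condition for destructive reflection is 2 n t = (m + ½) λ.
The fifth-smallest nonzero thickness corresponds to m = 4: t = (m + ½) λ / (2 n) = 4.50 × 491 / (2 × 2.04) = 542 nm.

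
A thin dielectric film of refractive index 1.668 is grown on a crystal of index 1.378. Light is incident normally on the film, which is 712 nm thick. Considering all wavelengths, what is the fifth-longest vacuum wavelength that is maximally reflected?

528 nm

Ray reflecting at the top interface goes from n = 1.0 toward n = 1.668: a half-wave phase shift.
At the lower boundary (n = 1.668 to n = 1.378) the reflected ray undergoes no phase shift.
Net: one phase inversion between the two reflected rays.
For maximum reflection here: 2 n t = (m + ½) λ.
λ = 2 n t / (m + ½). The fifth-longest wavelength is m = 4: λ = 2 × 1.668 × 712 / 4.50 = 528 nm.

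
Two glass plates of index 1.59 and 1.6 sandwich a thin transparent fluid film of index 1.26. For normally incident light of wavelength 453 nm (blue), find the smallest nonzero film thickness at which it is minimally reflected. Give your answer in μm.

0.180 μm

Ray reflecting at the top interface goes from n = 1.59 toward n = 1.26: no phase shift.
Ray reflecting at the bottom interface goes from n = 1.26 toward n = 1.6: a half-wave phase shift.
Net: one phase inversion between the two reflected rays.
So the condition for destructive reflection is 2 n t = m λ.
Minimum nonzero at m = 1: t = λ / (2 n) = 453 / (2 × 1.26) = 180 nm.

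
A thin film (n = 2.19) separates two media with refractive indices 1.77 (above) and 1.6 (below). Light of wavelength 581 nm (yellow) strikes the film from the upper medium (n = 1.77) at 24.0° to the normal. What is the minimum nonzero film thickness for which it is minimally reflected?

140 nm

At the upper boundary (n = 1.77 to n = 2.19) the reflected ray undergoes a half-wave phase shift.
At the lower boundary (n = 2.19 to n = 1.6) the reflected ray undergoes no phase shift.
Net: one phase inversion between the two reflected rays.
For weak reflection here: 2 n t cos θ_r = m λ.
Snell's law: 1.77 sin 24.0° = 2.19 sin θ_r → sin θ_r = 0.329, cos θ_r = 0.944.
Minimum nonzero at m = 1: t = λ / (2 n cos θ_r) = 581 / (2 × 2.19 × 0.944) = 140 nm.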